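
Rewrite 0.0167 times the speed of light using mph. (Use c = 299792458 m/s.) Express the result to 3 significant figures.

1.12e+7 mph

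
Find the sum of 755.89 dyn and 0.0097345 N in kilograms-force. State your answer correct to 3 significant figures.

0.00176 kgf

755.89 dyn = 0.000770793 kgf and 0.0097345 N = 0.000992643 kgf.
0.000770793 + 0.000992643 ≈ 0.00176 kgf.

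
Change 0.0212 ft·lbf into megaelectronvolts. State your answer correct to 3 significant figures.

1 foot-pound = 8.46235e+12 MeV.
0.0212 × 8.46235e+12 ≈ 1.79e+11 MeV.

1.79e+11 MeV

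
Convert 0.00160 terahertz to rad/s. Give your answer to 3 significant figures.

1.01e+10 radians per second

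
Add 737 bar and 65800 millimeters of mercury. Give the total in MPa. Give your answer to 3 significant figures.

82.5 MPa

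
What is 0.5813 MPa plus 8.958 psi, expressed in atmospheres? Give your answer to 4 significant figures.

6.347 atmospheres

0.5813 MPa = 5.73698 atm and 8.958 psi = 0.609556 atm.
5.73698 + 0.609556 ≈ 6.347 atm.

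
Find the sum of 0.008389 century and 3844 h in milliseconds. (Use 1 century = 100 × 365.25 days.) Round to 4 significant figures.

4.031 × 10^10 ms

0.008389 century = 2.64737 × 10^10 ms and 3844 h = 1.38384 × 10^10 ms.
2.64737 × 10^10 + 1.38384 × 10^10 ≈ 4.031 × 10^10 ms.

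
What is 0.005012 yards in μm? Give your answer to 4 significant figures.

4583 micrometers

1 yd = 914400 μm.
0.005012 × 914400 ≈ 4583 μm.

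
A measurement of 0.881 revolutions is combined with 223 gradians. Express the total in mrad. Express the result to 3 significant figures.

0.881 rev = 5535.49 mrad and 223 grad = 3502.88 mrad.
5535.49 + 3502.88 ≈ 9040 mrad.

9040 milliradians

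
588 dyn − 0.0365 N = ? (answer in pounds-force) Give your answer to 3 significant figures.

588 dyn = 0.00132188 lbf and 0.0365 N = 0.00820553 lbf.
0.00132188 − 0.00820553 ≈ -0.00688 lbf.

-0.00688 pounds-force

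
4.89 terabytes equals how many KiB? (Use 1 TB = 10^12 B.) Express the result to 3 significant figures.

1 terabyte = 9.765625 × 10^8 KiB.
Then 4.89 × 9.765625 × 10^8 ≈ 4.78 × 10^9 KiB.

4.78 × 10^9 kibibytes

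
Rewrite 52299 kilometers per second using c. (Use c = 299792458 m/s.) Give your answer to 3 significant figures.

0.174 times the speed of light

1 kilometer per second = 3.33564e-6 times the speed of light.
Thus 52299 × 3.33564e-6 ≈ 0.174 c.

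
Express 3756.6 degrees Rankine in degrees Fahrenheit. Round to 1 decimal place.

3296.9 degrees Fahrenheit

°R = °F + 459.67.
Applying the formula gives 3296.9 °F.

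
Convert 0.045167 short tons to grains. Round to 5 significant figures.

1 short ton = 1.40000 × 10^7 grains.
So 0.045167 × 1.40000 × 10^7 ≈ 632340 gr.

632340 gr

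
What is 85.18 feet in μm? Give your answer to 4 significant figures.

2.596e+7 micrometers

1 ft = 304800 micrometers.
Thus 85.18 × 304800 ≈ 2.596e+7 μm.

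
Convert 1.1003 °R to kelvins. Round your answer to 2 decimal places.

0.61 K

°R = K × 9/5.
Applying the formula gives 0.61 K.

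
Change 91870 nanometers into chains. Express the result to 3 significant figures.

4.57 × 10^-6 chain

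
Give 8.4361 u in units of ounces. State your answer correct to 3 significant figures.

4.94e-25 oz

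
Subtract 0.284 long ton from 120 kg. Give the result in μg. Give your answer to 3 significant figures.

-1.69e+11 μg

120 kg = 1.20000e+11 μg and 0.284 long ton = 2.88557e+11 μg.
1.20000e+11 − 2.88557e+11 ≈ -1.69e+11 μg.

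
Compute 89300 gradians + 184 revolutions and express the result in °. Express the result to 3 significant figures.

147000 °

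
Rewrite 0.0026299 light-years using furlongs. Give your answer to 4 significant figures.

1.237 × 10^11 furlong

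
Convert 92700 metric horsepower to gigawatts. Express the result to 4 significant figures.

1 metric horsepower = 7.35499e-7 GW.
Then 92700 × 7.35499e-7 ≈ 0.06818 GW.

0.06818 GW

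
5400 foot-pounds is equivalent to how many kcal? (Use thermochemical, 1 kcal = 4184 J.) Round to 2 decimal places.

1.75 kcal

1 ft·lbf = 0.000324048 kilocalories.
Then 5400 × 0.000324048 ≈ 1.75 kcal.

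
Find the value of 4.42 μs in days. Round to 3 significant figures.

5.12 × 10^-11 days

1 microsecond = 1.15741 × 10^-11 d.
So 4.42 × 1.15741 × 10^-11 ≈ 5.12 × 10^-11 d.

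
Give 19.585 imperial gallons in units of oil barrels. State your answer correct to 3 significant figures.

0.560 bbl

1 imperial gallon = 0.0285940 oil barrels.
19.585 × 0.0285940 ≈ 0.560 bbl.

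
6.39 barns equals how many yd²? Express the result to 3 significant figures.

7.64e-28 yd²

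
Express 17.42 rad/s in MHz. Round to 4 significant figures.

2.772 × 10^-6 MHz

1 rad/s = 1.59155 × 10^-7 MHz.
Then 17.42 × 1.59155 × 10^-7 ≈ 2.772 × 10^-6 MHz.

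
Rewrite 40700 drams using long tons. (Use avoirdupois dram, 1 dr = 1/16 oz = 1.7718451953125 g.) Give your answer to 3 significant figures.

1 dr = 1.74386 × 10^-6 long ton.
So 40700 × 1.74386 × 10^-6 ≈ 0.0710 long ton.

0.0710 long tons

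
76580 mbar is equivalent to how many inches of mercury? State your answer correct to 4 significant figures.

2261 inches of mercury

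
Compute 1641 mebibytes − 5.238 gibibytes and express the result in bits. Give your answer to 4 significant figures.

-3.123 × 10^10 bit

1641 MiB = 1.37657 × 10^10 bit and 5.238 GiB = 4.49941 × 10^10 bit.
1.37657 × 10^10 − 4.49941 × 10^10 ≈ -3.123 × 10^10 bit.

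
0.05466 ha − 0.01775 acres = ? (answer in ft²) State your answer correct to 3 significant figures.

5110 ft²

0.05466 ha = 5883.55 ft² and 0.01775 acre = 773.190 ft².
5883.55 − 773.190 ≈ 5110 ft².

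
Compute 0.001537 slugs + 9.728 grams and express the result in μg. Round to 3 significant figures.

3.22 × 10^7 micrograms

0.001537 slug = 2.24308 × 10^7 μg and 9.728 g = 9.72800 × 10^6 μg.
2.24308 × 10^7 + 9.72800 × 10^6 ≈ 3.22 × 10^7 μg.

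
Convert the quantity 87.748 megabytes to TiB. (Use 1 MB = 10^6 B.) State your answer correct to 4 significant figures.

7.981e-5 TiB

1 MB = 9.09495e-7 tebibytes.
So 87.748 × 9.09495e-7 ≈ 7.981e-5 TiB.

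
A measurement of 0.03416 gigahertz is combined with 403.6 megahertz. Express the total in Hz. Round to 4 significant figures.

0.03416 GHz = 3.41600 × 10^7 Hz and 403.6 MHz = 4.03600 × 10^8 Hz.
3.41600 × 10^7 + 4.03600 × 10^8 ≈ 4.378 × 10^8 Hz.

4.378 × 10^8 Hz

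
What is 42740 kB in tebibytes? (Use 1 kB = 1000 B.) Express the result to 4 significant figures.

3.887e-5 TiB

1 kB = 9.09495e-10 tebibytes.
Thus 42740 × 9.09495e-10 ≈ 3.887e-5 TiB.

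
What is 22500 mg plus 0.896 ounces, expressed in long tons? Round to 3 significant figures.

4.71e-5 long tons

22500 mg = 2.21446e-5 long ton and 0.896 oz = 2.50000e-5 long ton.
2.21446e-5 + 2.50000e-5 ≈ 4.71e-5 long ton.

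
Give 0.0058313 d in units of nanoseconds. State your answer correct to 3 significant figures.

5.04 × 10^11 ns

1 d = 8.64000 × 10^13 ns.
So 0.0058313 × 8.64000 × 10^13 ≈ 5.04 × 10^11 ns.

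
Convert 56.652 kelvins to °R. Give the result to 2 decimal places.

101.97 °R

°R = K × 9/5.
Applying the formula gives 101.97 °R.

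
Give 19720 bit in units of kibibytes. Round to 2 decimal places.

1 bit = 0.000122070 KiB.
So 19720 × 0.000122070 ≈ 2.41 KiB.

2.41 kibibytes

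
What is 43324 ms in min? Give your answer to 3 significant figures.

1 millisecond = 1.66667e-5 minutes.
43324 × 1.66667e-5 ≈ 0.722 min.

0.722 minutes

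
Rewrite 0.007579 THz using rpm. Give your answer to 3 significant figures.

4.55e+11 revolutions per minute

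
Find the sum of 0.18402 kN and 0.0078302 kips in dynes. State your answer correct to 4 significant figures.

0.18402 kN = 1.84020e+7 dyn and 0.0078302 kip = 3.48305e+6 dyn.
1.84020e+7 + 3.48305e+6 ≈ 2.189e+7 dyn.

2.189e+7 dynes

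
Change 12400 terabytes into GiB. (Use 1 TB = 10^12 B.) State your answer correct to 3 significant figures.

1.15e+7 GiB

1 terabyte = 931.323 gibibytes.
So 12400 × 931.323 ≈ 1.15e+7 GiB.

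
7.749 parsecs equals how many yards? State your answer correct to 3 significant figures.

1 parsec = 3.37454 × 10^16 yd.
7.749 × 3.37454 × 10^16 ≈ 2.61 × 10^17 yd.

2.61 × 10^17 yd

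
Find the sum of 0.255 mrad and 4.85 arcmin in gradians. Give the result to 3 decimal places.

0.255 mrad = 0.0162338 grad and 4.85 arcmin = 0.0898148 grad.
0.0162338 + 0.0898148 ≈ 0.106 grad.

0.106 grad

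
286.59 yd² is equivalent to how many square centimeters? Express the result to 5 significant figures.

1 square yard = 8361.27 square centimeters.
So 286.59 × 8361.27 ≈ 2.3963e+6 cm².

2.3963e+6 cm²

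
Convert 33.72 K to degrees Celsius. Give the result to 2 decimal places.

-239.43 degrees Celsius

K = °C + 273.15.
Applying the formula gives -239.43 °C.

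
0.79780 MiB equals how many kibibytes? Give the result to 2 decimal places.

816.95 KiB

1 MiB = 1024.00 KiB.
Then 0.79780 × 1024.00 ≈ 816.95 KiB.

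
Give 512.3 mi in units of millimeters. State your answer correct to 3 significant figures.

8.24e+8 millimeters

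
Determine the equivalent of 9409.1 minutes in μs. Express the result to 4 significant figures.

5.645 × 10^11 μs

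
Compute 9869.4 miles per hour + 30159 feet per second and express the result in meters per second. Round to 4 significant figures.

9869.4 mph = 4412.02 m/s and 30159 ft/s = 9192.46 m/s.
4412.02 + 9192.46 ≈ 13600 m/s.

13600 m/s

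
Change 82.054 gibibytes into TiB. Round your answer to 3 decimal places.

1 gibibyte = 0.0009765625 tebibytes.
So 82.054 × 0.0009765625 ≈ 0.080 TiB.

0.080 tebibytes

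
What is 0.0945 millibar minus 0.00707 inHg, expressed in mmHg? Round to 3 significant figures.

0.0945 mbar = 0.0708808 mmHg and 0.00707 inHg = 0.179578 mmHg.
0.0708808 − 0.179578 ≈ -0.109 mmHg.

-0.109 millimeters of mercury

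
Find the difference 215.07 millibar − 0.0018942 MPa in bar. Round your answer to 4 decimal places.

215.07 mbar = 0.215070 bar and 0.0018942 MPa = 0.0189420 bar.
0.215070 − 0.0189420 ≈ 0.1961 bar.

0.1961 bar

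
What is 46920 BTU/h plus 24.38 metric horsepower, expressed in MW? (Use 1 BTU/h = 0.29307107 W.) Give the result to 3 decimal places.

0.032 megawatts

46920 BTU/h = 0.0137509 MW and 24.38 PS = 0.0179315 MW.
0.0137509 + 0.0179315 ≈ 0.032 MW.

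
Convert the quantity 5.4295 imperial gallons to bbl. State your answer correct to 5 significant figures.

1 imperial gallon = 0.0285940 oil barrels.
Then 5.4295 × 0.0285940 ≈ 0.15525 bbl.

0.15525 bbl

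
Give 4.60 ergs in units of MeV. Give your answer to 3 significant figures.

1 erg = 624151 megaelectronvolts.
So 4.60 × 624151 ≈ 2.87 × 10^6 MeV.

2.87 × 10^6 megaelectronvolts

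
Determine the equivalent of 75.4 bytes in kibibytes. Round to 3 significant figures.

1 byte = 0.0009765625 KiB.
Thus 75.4 × 0.0009765625 ≈ 0.0736 KiB.

0.0736 kibibytes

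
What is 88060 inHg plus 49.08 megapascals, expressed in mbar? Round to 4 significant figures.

3.473 × 10^6 millibar

88060 inHg = 2.98205 × 10^6 mbar and 49.08 MPa = 490800 mbar.
2.98205 × 10^6 + 490800 ≈ 3.473 × 10^6 mbar.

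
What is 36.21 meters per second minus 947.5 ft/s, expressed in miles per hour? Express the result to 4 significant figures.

-565.0 mph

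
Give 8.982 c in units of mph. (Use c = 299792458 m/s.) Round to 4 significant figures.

6.023 × 10^9 mph

1 speed of light = 6.70617 × 10^8 miles per hour.
8.982 × 6.70617 × 10^8 ≈ 6.023 × 10^9 mph.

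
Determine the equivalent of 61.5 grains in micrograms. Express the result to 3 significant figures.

3.99e+6 μg

1 grain = 64798.9 micrograms.
Then 61.5 × 64798.9 ≈ 3.99e+6 μg.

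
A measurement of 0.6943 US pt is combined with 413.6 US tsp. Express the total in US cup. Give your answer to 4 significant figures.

10.01 US cup

0.6943 US pt = 1.38860 US cup and 413.6 US tsp = 8.61667 US cup.
1.38860 + 8.61667 ≈ 10.01 US cup.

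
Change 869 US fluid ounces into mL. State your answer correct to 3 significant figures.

25700 milliliters

1 US fl oz = 29.5735 milliliters.
So 869 × 29.5735 ≈ 25700 mL.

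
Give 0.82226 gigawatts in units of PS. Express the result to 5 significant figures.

1.1180e+6 metric horsepower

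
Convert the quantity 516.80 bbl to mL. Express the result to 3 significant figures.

8.22e+7 mL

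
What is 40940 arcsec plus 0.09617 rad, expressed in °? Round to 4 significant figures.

16.88 °

40940 arcsec = 11.3722 ° and 0.09617 rad = 5.51014 °.
11.3722 + 5.51014 ≈ 16.88 °.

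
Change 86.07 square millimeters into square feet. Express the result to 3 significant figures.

0.000926 ft²

1 square millimeter = 1.07639 × 10^-5 ft².
86.07 × 1.07639 × 10^-5 ≈ 0.000926 ft².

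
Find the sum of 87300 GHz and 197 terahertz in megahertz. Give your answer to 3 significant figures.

2.84 × 10^8 MHz

87300 GHz = 8.73000 × 10^7 MHz and 197 THz = 1.97000 × 10^8 MHz.
8.73000 × 10^7 + 1.97000 × 10^8 ≈ 2.84 × 10^8 MHz.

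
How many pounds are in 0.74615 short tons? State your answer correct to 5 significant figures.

1492.3 lb

1 short ton = 2000.00 lb.
So 0.74615 × 2000.00 ≈ 1492.3 lb.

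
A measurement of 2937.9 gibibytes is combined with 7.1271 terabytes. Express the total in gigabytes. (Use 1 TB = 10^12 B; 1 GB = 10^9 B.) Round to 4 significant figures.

2937.9 GiB = 3154.55 GB and 7.1271 TB = 7127.10 GB.
3154.55 + 7127.10 ≈ 10280 GB.

10280 gigabytes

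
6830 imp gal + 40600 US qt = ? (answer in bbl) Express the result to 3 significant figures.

437 oil barrels

6830 imp gal = 195.297 bbl and 40600 US qt = 241.667 bbl.
195.297 + 241.667 ≈ 437 bbl.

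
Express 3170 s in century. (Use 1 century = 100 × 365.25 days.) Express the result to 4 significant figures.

1.005 × 10^-6 century

1 s = 3.16881 × 10^-10 century.
3170 × 3.16881 × 10^-10 ≈ 1.005 × 10^-6 century.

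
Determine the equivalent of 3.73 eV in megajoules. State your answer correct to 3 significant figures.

5.98 × 10^-25 MJ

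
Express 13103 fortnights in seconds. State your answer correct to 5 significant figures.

1 fortnight = 1.20960e+6 seconds.
Thus 13103 × 1.20960e+6 ≈ 1.5849e+10 s.

1.5849e+10 seconds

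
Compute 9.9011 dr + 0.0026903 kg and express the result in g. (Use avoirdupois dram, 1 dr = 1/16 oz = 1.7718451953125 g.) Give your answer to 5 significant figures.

20.234 grams

9.9011 dr = 17.54322 g and 0.0026903 kg = 2.690300 g.
17.54322 + 2.690300 ≈ 20.234 g.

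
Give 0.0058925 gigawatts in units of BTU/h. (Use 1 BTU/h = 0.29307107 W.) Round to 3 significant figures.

1 GW = 3.41214 × 10^9 BTU/h.
So 0.0058925 × 3.41214 × 10^9 ≈ 2.01 × 10^7 BTU/h.

2.01 × 10^7 BTU/h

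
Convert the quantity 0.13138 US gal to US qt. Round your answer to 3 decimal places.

1 US gallon = 4.00000 US qt.
0.13138 × 4.00000 ≈ 0.526 US qt.

0.526 US qt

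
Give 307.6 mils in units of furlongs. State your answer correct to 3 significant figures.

3.88e-5 furlongs

1 mil = 1.26263e-7 furlong.
Then 307.6 × 1.26263e-7 ≈ 3.88e-5 furlong.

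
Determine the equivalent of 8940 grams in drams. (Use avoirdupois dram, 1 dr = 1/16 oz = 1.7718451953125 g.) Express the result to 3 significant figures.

5050 dr

1 g = 0.564383 dr.
Then 8940 × 0.564383 ≈ 5050 dr.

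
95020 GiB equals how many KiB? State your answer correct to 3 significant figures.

9.96 × 10^10 KiB

1 gibibyte = 1.04858 × 10^6 KiB.
Then 95020 × 1.04858 × 10^6 ≈ 9.96 × 10^10 KiB.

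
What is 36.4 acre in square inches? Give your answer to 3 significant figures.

2.28 × 10^8 in²

1 acre = 6.27264 × 10^6 square inches.
36.4 × 6.27264 × 10^6 ≈ 2.28 × 10^8 in².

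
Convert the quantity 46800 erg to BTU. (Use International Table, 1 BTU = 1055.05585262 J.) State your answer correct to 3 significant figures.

1 erg = 9.47817 × 10^-11 BTU.
So 46800 × 9.47817 × 10^-11 ≈ 4.44 × 10^-6 BTU.

4.44 × 10^-6 British thermal units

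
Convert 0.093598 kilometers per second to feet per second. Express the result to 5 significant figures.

307.08 ft/s

1 kilometer per second = 3280.84 ft/s.
0.093598 × 3280.84 ≈ 307.08 ft/s.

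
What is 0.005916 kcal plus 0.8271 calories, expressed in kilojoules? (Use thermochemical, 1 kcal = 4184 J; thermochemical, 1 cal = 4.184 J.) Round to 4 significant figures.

0.02821 kJ

0.005916 kcal = 0.0247525 kJ and 0.8271 cal = 0.00346059 kJ.
0.0247525 + 0.00346059 ≈ 0.02821 kJ.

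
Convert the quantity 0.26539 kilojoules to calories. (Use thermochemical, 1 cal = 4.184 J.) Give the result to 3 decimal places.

63.430 cal

1 kilojoule = 239.006 calories.
0.26539 × 239.006 ≈ 63.430 cal.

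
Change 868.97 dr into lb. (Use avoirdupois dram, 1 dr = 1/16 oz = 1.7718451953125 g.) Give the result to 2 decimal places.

1 dram = 0.00390625 lb.
868.97 × 0.00390625 ≈ 3.39 lb.

3.39 pounds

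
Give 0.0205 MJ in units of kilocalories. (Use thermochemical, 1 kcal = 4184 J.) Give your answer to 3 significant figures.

4.90 kcal

1 MJ = 239.006 kilocalories.
Thus 0.0205 × 239.006 ≈ 4.90 kcal.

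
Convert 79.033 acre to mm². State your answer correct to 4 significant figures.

3.198 × 10^11 mm²

1 acre = 4.04686 × 10^9 mm².
Then 79.033 × 4.04686 × 10^9 ≈ 3.198 × 10^11 mm².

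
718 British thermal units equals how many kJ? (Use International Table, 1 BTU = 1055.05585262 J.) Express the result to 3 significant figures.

758 kilojoules

1 BTU = 1.05506 kJ.
718 × 1.05506 ≈ 758 kJ.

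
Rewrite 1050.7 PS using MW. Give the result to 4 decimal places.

0.7728 MW

1 PS = 0.000735499 megawatts.
1050.7 × 0.000735499 ≈ 0.7728 MW.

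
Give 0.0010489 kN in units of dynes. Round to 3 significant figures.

105000 dyn

1 kN = 1.00000 × 10^8 dynes.
0.0010489 × 1.00000 × 10^8 ≈ 105000 dyn.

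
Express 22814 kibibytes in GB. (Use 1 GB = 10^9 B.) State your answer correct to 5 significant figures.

1 KiB = 1.02400e-6 GB.
Then 22814 × 1.02400e-6 ≈ 0.023362 GB.

0.023362 gigabytes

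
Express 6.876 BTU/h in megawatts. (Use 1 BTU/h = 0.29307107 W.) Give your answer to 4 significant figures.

2.015 × 10^-6 MW

1 BTU per hour = 2.93071 × 10^-7 megawatts.
Then 6.876 × 2.93071 × 10^-7 ≈ 2.015 × 10^-6 MW.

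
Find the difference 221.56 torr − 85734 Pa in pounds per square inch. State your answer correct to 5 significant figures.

221.56 torr = 4.28426 psi and 85734 Pa = 12.4347 psi.
4.28426 − 12.4347 ≈ -8.1504 psi.

-8.1504 pounds per square inch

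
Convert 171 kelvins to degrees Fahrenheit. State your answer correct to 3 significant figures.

-152 °F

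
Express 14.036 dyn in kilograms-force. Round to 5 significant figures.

1.4313 × 10^-5 kgf

1 dyn = 1.01972 × 10^-6 kilograms-force.
Thus 14.036 × 1.01972 × 10^-6 ≈ 1.4313 × 10^-5 kgf.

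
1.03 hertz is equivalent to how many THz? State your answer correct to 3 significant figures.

1.03 × 10^-12 terahertz

1 hertz = 1.00000 × 10^-12 THz.
So 1.03 × 1.00000 × 10^-12 ≈ 1.03 × 10^-12 THz.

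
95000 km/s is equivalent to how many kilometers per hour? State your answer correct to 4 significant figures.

3.420e+8 kilometers per hour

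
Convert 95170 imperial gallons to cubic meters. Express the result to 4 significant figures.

432.7 m³

1 imp gal = 0.00454609 cubic meters.
Thus 95170 × 0.00454609 ≈ 432.7 m³.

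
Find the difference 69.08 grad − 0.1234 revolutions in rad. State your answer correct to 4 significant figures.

69.08 grad = 1.08511 rad and 0.1234 rev = 0.775345 rad.
1.08511 − 0.775345 ≈ 0.3098 rad.

0.3098 radians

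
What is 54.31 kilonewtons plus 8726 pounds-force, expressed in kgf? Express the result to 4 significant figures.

9496 kilograms-force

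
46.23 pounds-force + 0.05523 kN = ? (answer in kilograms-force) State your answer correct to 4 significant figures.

46.23 lbf = 20.9696 kgf and 0.05523 kN = 5.63189 kgf.
20.9696 + 5.63189 ≈ 26.60 kgf.

26.60 kgf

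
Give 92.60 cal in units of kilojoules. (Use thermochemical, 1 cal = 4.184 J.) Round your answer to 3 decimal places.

1 calorie = 0.00418400 kJ.
Thus 92.60 × 0.00418400 ≈ 0.387 kJ.

0.387 kilojoules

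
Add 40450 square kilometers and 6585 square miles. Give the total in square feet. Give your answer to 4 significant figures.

40450 km² = 4.35400e+11 ft² and 6585 mi² = 1.83579e+11 ft².
4.35400e+11 + 1.83579e+11 ≈ 6.190e+11 ft².

6.190e+11 ft²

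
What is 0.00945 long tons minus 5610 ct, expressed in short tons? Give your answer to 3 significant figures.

0.00945 long ton = 0.0105840 short ton and 5610 ct = 0.00123679 short ton.
0.0105840 − 0.00123679 ≈ 0.00935 short ton.

0.00935 short ton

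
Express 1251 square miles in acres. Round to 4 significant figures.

800600 acre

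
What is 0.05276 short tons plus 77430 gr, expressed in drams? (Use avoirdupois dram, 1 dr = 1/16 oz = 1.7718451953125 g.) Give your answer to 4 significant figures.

0.05276 short ton = 27013.1 dr and 77430 gr = 2831.73 dr.
27013.1 + 2831.73 ≈ 29840 dr.

29840 drams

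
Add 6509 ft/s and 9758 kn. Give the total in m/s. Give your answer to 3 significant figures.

7000 m/s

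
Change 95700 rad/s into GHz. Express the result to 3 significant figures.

1.52e-5 GHz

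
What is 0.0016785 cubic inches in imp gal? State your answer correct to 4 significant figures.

6.050e-6 imperial gallons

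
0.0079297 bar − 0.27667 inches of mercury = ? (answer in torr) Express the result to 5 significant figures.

-1.0797 torr

0.0079297 bar = 5.94776 torr and 0.27667 inHg = 7.02742 torr.
5.94776 − 7.02742 ≈ -1.0797 torr.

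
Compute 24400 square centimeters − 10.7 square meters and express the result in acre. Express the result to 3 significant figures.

24400 cm² = 0.000602937 acre and 10.7 m² = 0.00264403 acre.
0.000602937 − 0.00264403 ≈ -0.00204 acre.

-0.00204 acre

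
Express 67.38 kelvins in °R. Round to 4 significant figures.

121.3 °R

°R = K × 9/5.
Applying the formula gives 121.3 °R.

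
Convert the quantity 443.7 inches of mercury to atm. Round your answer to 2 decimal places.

14.83 atm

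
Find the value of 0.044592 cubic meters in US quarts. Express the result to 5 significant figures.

47.120 US quarts

1 m³ = 1056.69 US qt.
So 0.044592 × 1056.69 ≈ 47.120 US qt.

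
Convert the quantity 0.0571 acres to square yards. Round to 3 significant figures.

1 acre = 4840.00 square yards.
0.0571 × 4840.00 ≈ 276 yd².

276 square yards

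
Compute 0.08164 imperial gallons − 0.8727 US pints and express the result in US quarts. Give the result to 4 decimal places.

-0.0442 US qt

0.08164 imp gal = 0.392182 US qt and 0.8727 US pt = 0.436350 US qt.
0.392182 − 0.436350 ≈ -0.0442 US qt.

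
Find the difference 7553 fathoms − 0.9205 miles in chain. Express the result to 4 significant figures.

613.0 chains

7553 fathom = 686.636 chain and 0.9205 mi = 73.6400 chain.
686.636 − 73.6400 ≈ 613.0 chain.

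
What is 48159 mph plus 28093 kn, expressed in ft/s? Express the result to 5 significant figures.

48159 mph = 70633.2 ft/s and 28093 kn = 47415.6 ft/s.
70633.2 + 47415.6 ≈ 118050 ft/s.

118050 feet per second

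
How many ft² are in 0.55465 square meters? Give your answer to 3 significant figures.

1 square meter = 10.7639 ft².
So 0.55465 × 10.7639 ≈ 5.97 ft².

5.97 ft²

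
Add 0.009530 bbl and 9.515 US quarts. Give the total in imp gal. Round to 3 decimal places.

2.314 imperial gallons

0.009530 bbl = 0.333286 imp gal and 9.515 US qt = 1.98072 imp gal.
0.333286 + 1.98072 ≈ 2.314 imp gal.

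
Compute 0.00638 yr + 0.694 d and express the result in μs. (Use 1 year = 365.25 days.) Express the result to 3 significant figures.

2.61 × 10^11 microseconds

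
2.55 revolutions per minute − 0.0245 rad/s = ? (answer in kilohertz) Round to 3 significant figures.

2.55 rpm = 4.25000e-5 kHz and 0.0245 rad/s = 3.89930e-6 kHz.
4.25000e-5 − 3.89930e-6 ≈ 3.86e-5 kHz.

3.86e-5 kHz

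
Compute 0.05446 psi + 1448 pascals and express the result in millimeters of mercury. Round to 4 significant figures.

13.68 millimeters of mercury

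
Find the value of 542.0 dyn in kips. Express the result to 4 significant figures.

1.218e-6 kips

1 dyne = 2.24809e-9 kip.
So 542.0 × 2.24809e-9 ≈ 1.218e-6 kip.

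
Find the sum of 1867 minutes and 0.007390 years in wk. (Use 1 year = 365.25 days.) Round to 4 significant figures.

0.5708 weeks

1867 min = 0.185218 wk and 0.007390 yr = 0.385600 wk.
0.185218 + 0.385600 ≈ 0.5708 wk.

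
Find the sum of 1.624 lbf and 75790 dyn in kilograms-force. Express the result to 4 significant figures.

1.624 lbf = 0.736634 kgf and 75790 dyn = 0.0772843 kgf.
0.736634 + 0.0772843 ≈ 0.8139 kgf.

0.8139 kilograms-force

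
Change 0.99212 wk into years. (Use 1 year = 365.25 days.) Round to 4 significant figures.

1 wk = 0.0191650 years.
So 0.99212 × 0.0191650 ≈ 0.01901 yr.

0.01901 yr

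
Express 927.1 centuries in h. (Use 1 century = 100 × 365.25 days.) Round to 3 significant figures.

1 century = 876600 h.
927.1 × 876600 ≈ 8.13 × 10^8 h.

8.13 × 10^8 h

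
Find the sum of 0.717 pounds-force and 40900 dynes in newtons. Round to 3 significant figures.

3.60 N

0.717 lbf = 3.18937 N and 40900 dyn = 0.409000 N.
3.18937 + 0.409000 ≈ 3.60 N.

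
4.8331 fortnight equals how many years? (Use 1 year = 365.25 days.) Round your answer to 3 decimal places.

0.185 yr

1 fortnight = 0.0383299 years.
4.8331 × 0.0383299 ≈ 0.185 yr.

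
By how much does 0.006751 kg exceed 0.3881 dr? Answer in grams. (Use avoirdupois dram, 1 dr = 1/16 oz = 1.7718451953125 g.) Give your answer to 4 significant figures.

0.006751 kg = 6.75100 g and 0.3881 dr = 0.687653 g.
6.75100 − 0.687653 ≈ 6.063 g.

6.063 g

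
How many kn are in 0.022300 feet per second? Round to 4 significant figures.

0.01321 kn

1 foot per second = 0.592484 kn.
Thus 0.022300 × 0.592484 ≈ 0.01321 kn.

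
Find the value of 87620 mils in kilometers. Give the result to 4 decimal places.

0.0022 km

1 mil = 2.54000 × 10^-8 km.
Then 87620 × 2.54000 × 10^-8 ≈ 0.0022 km.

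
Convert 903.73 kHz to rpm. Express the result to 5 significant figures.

5.4224e+7 rpm

1 kHz = 60000.0 rpm.
Then 903.73 × 60000.0 ≈ 5.4224e+7 rpm.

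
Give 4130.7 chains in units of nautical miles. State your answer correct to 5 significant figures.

44.869 nautical miles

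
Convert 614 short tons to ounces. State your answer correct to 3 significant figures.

1 short ton = 32000.0 oz.
Thus 614 × 32000.0 ≈ 1.96 × 10^7 oz.

1.96 × 10^7 oz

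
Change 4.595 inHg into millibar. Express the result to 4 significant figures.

1 inHg = 33.8639 mbar.
Thus 4.595 × 33.8639 ≈ 155.6 mbar.

155.6 mbar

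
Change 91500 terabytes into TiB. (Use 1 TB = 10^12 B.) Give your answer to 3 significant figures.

1 terabyte = 0.909495 tebibytes.
91500 × 0.909495 ≈ 83200 TiB.

83200 TiB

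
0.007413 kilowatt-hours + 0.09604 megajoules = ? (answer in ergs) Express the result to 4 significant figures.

1.227 × 10^12 ergs

0.007413 kWh = 2.66868 × 10^11 erg and 0.09604 MJ = 9.60400 × 10^11 erg.
2.66868 × 10^11 + 9.60400 × 10^11 ≈ 1.227 × 10^12 erg.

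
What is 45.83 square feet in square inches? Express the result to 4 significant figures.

6600 in²

1 ft² = 144.000 square inches.
So 45.83 × 144.000 ≈ 6600 in².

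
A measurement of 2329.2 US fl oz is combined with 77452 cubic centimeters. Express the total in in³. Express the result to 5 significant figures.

8929.9 cubic inches

2329.2 US fl oz = 4203.48 in³ and 77452 cm³ = 4726.41 in³.
4203.48 + 4726.41 ≈ 8929.9 in³.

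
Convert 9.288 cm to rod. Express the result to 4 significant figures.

1 centimeter = 0.00198839 rod.
Then 9.288 × 0.00198839 ≈ 0.01847 rod.

0.01847 rod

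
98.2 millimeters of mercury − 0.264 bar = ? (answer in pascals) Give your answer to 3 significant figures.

98.2 mmHg = 13092.3 Pa and 0.264 bar = 26400.0 Pa.
13092.3 − 26400.0 ≈ -13300 Pa.

-13300 Pa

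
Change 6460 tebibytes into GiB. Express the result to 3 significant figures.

6.62 × 10^6 GiB

1 TiB = 1024.00 gibibytes.
Then 6460 × 1024.00 ≈ 6.62 × 10^6 GiB.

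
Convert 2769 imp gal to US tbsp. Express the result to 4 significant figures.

851300 US tablespoons

1 imp gal = 307.443 US tablespoons.
So 2769 × 307.443 ≈ 851300 US tbsp.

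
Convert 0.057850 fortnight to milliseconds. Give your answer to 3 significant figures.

7.00e+7 ms

1 fortnight = 1.20960e+9 milliseconds.
0.057850 × 1.20960e+9 ≈ 7.00e+7 ms.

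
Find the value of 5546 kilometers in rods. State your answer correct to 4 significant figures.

1.103 × 10^6 rod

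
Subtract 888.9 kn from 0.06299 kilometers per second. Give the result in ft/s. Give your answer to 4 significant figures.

0.06299 km/s = 206.660 ft/s and 888.9 kn = 1500.29 ft/s.
206.660 − 1500.29 ≈ -1294 ft/s.

-1294 ft/s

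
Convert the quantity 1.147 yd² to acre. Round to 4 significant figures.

0.0002370 acres

1 yd² = 0.000206612 acre.
1.147 × 0.000206612 ≈ 0.0002370 acre.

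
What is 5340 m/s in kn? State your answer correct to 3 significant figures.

10400 kn

1 meter per second = 1.94384 kn.
Thus 5340 × 1.94384 ≈ 10400 kn.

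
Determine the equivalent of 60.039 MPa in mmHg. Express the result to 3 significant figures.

1 megapascal = 7500.62 mmHg.
So 60.039 × 7500.62 ≈ 450000 mmHg.

450000 mmHg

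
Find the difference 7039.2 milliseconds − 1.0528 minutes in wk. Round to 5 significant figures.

-9.2806e-5 weeks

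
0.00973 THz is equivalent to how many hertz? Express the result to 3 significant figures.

1 THz = 1.00000e+12 hertz.
So 0.00973 × 1.00000e+12 ≈ 9.73e+9 Hz.

9.73e+9 hertz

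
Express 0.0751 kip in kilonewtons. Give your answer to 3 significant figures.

1 kip = 4.44822 kN.
Then 0.0751 × 4.44822 ≈ 0.334 kN.

0.334 kN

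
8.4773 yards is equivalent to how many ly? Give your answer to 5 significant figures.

8.1935 × 10^-16 ly

1 yard = 9.66522 × 10^-17 light-years.
So 8.4773 × 9.66522 × 10^-17 ≈ 8.1935 × 10^-16 ly.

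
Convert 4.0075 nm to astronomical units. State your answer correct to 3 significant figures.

2.68 × 10^-20 au

1 nanometer = 6.68459 × 10^-21 astronomical units.
4.0075 × 6.68459 × 10^-21 ≈ 2.68 × 10^-20 au.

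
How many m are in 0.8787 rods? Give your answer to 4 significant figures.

1 rod = 5.02920 meters.
0.8787 × 5.02920 ≈ 4.419 m.

4.419 meters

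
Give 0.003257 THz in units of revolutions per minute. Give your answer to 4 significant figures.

1.954 × 10^11 rpm

1 terahertz = 6.00000 × 10^13 revolutions per minute.
Then 0.003257 × 6.00000 × 10^13 ≈ 1.954 × 10^11 rpm.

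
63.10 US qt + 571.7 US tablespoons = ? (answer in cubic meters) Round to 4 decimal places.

0.0682 cubic meters

63.10 US qt = 0.0597149 m³ and 571.7 US tbsp = 0.00845359 m³.
0.0597149 + 0.00845359 ≈ 0.0682 m³.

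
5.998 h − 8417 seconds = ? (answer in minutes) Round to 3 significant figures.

5.998 h = 359.880 min and 8417 s = 140.283 min.
359.880 − 140.283 ≈ 220 min.

220 min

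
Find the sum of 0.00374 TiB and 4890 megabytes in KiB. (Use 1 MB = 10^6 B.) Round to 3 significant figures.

0.00374 TiB = 4.01579e+6 KiB and 4890 MB = 4.77539e+6 KiB.
4.01579e+6 + 4.77539e+6 ≈ 8.79e+6 KiB.

8.79e+6 kibibytes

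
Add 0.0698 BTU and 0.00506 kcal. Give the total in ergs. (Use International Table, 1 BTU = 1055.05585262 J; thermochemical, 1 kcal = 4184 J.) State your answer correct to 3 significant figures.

0.0698 BTU = 7.36429 × 10^8 erg and 0.00506 kcal = 2.11710 × 10^8 erg.
7.36429 × 10^8 + 2.11710 × 10^8 ≈ 9.48 × 10^8 erg.

9.48 × 10^8 erg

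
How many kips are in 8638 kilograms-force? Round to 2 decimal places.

1 kilogram-force = 0.00220462 kip.
Then 8638 × 0.00220462 ≈ 19.04 kip.

19.04 kip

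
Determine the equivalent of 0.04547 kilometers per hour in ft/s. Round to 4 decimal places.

1 km/h = 0.911344 ft/s.
0.04547 × 0.911344 ≈ 0.0414 ft/s.

0.0414 ft/s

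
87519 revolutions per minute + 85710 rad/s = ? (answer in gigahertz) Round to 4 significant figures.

1.510 × 10^-5 GHz

87519 rpm = 1.45865 × 10^-6 GHz and 85710 rad/s = 1.36412 × 10^-5 GHz.
1.45865 × 10^-6 + 1.36412 × 10^-5 ≈ 1.510 × 10^-5 GHz.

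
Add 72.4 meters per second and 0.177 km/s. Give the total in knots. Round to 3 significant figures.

72.4 m/s = 140.734 kn and 0.177 km/s = 344.060 kn.
140.734 + 344.060 ≈ 485 kn.

485 knots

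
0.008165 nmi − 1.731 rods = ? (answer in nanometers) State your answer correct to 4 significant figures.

6.416e+9 nm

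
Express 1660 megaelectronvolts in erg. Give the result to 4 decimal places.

1 MeV = 1.60218e-6 erg.
Then 1660 × 1.60218e-6 ≈ 0.0027 erg.

0.0027 ergs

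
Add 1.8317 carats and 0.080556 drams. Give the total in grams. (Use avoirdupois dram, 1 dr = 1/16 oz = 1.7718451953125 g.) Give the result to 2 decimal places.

1.8317 ct = 0.366340 g and 0.080556 dr = 0.142733 g.
0.366340 + 0.142733 ≈ 0.51 g.

0.51 g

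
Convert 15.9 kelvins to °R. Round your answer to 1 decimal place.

28.6 °R

°R = K × 9/5.
Applying the formula gives 28.6 °R.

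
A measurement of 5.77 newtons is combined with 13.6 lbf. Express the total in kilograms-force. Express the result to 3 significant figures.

6.76 kgf

5.77 N = 0.588376 kgf and 13.6 lbf = 6.16886 kgf.
0.588376 + 6.16886 ≈ 6.76 kgf.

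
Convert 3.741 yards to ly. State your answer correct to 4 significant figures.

3.616 × 10^-16 ly

1 yard = 9.66522 × 10^-17 ly.
So 3.741 × 9.66522 × 10^-17 ≈ 3.616 × 10^-16 ly.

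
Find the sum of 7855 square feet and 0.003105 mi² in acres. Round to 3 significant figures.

2.17 acre

7855 ft² = 0.180326 acre and 0.003105 mi² = 1.98720 acre.
0.180326 + 1.98720 ≈ 2.17 acre.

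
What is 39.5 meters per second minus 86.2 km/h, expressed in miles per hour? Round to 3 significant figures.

34.8 mph

39.5 m/s = 88.3590 mph and 86.2 km/h = 53.5622 mph.
88.3590 − 53.5622 ≈ 34.8 mph.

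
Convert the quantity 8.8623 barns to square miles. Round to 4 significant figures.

1 barn = 3.86102e-35 mi².
So 8.8623 × 3.86102e-35 ≈ 3.422e-34 mi².

3.422e-34 mi²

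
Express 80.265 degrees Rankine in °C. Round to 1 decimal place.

°R = (°C + 273.15) × 9/5.
Applying the formula gives -228.6 °C.

-228.6 °C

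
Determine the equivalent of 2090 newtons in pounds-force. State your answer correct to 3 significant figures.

470 lbf

1 newton = 0.224809 pounds-force.
So 2090 × 0.224809 ≈ 470 lbf.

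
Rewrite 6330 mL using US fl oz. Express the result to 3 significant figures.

214 US fluid ounces

1 milliliter = 0.0338140 US fl oz.
Then 6330 × 0.0338140 ≈ 214 US fl oz.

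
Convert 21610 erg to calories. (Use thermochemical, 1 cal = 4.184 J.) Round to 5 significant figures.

0.00051649 calories

1 erg = 2.39006 × 10^-8 cal.
Thus 21610 × 2.39006 × 10^-8 ≈ 0.00051649 cal.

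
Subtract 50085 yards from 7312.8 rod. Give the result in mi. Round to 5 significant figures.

7312.8 rod = 22.8525 mi and 50085 yd = 28.4574 mi.
22.8525 − 28.4574 ≈ -5.6049 mi.

-5.6049 miles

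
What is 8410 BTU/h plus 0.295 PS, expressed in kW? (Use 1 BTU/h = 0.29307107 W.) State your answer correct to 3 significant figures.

8410 BTU/h = 2.46473 kW and 0.295 PS = 0.216972 kW.
2.46473 + 0.216972 ≈ 2.68 kW.

2.68 kW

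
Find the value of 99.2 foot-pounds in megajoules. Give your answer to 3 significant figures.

0.000134 megajoules

1 foot-pound = 1.35582e-6 MJ.
Thus 99.2 × 1.35582e-6 ≈ 0.000134 MJ.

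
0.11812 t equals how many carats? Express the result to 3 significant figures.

591000 ct

1 t = 5.00000 × 10^6 carats.
Then 0.11812 × 5.00000 × 10^6 ≈ 591000 ct.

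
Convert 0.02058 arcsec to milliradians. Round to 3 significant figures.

1 arcsec = 0.00484814 mrad.
Then 0.02058 × 0.00484814 ≈ 9.98 × 10^-5 mrad.

9.98 × 10^-5 mrad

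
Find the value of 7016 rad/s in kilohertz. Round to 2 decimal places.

1.12 kHz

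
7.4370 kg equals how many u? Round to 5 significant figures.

4.4787 × 10^27 u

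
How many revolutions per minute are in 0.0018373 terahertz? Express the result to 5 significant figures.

1 THz = 6.00000 × 10^13 revolutions per minute.
0.0018373 × 6.00000 × 10^13 ≈ 1.1024 × 10^11 rpm.

1.1024 × 10^11 rpm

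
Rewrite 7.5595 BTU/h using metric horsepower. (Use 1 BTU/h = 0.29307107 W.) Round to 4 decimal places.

0.0030 PS

1 BTU per hour = 0.000398466 PS.
So 7.5595 × 0.000398466 ≈ 0.0030 PS.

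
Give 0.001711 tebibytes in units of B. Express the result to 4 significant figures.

1.881 × 10^9 bytes

1 TiB = 1.09951 × 10^12 B.
0.001711 × 1.09951 × 10^12 ≈ 1.881 × 10^9 B.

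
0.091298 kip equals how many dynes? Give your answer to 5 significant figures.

1 kip = 4.44822e+8 dyn.
0.091298 × 4.44822e+8 ≈ 4.0611e+7 dyn.

4.0611e+7 dyn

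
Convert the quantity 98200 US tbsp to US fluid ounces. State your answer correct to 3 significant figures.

49100 US fl oz

1 US tablespoon = 0.500000 US fl oz.
98200 × 0.500000 ≈ 49100 US fl oz.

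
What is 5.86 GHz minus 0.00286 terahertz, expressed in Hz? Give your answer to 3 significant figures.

3.00e+9 Hz

5.86 GHz = 5.86000e+9 Hz and 0.00286 THz = 2.86000e+9 Hz.
5.86000e+9 − 2.86000e+9 ≈ 3.00e+9 Hz.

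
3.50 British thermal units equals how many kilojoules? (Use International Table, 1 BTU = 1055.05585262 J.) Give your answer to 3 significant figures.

1 BTU = 1.05506 kJ.
Then 3.50 × 1.05506 ≈ 3.69 kJ.

3.69 kJ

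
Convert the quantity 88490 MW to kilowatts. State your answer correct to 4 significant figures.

8.849 × 10^7 kW

1 MW = 1000.00 kilowatts.
88490 × 1000.00 ≈ 8.849 × 10^7 kW.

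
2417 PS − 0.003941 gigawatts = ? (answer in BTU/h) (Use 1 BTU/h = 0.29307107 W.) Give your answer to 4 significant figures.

-7.381e+6 BTU per hour

2417 PS = 6065766 BTU/h and 0.003941 GW = 1.344725e+7 BTU/h.
6065766 − 1.344725e+7 ≈ -7.381e+6 BTU/h.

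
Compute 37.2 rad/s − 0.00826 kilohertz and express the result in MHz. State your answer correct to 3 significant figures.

-2.34 × 10^-6 MHz

37.2 rad/s = 5.92056 × 10^-6 MHz and 0.00826 kHz = 8.26000 × 10^-6 MHz.
5.92056 × 10^-6 − 8.26000 × 10^-6 ≈ -2.34 × 10^-6 MHz.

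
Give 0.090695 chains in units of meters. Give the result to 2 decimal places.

1 chain = 20.1168 m.
Thus 0.090695 × 20.1168 ≈ 1.82 m.

1.82 m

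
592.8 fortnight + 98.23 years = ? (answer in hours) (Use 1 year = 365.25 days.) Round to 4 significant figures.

1.060e+6 h

592.8 fortnight = 199181 h and 98.23 yr = 861084 h.
199181 + 861084 ≈ 1.060e+6 h.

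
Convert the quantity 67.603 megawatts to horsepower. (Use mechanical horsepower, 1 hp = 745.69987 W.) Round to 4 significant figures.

1 megawatt = 1341.02 hp.
Thus 67.603 × 1341.02 ≈ 90660 hp.

90660 hp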